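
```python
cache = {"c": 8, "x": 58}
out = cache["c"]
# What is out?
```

Trace:
`cache = {"c": 8, "x": 58}` → cache = {'c': 8, 'x': 58}
`out = cache["c"]` → out = 8
So out = 8

Answer: 8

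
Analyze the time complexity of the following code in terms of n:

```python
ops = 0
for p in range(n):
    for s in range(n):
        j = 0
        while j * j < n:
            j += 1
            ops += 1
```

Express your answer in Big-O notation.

Each loop level contributes: n × n × √n. Multiplying the contributions gives O(n^2√n).

Answer: O(n^2√n)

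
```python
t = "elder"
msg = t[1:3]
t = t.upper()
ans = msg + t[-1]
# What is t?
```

Trace:
`t = "elder"` → t = 'elder'
`msg = t[1:3]` → msg = 'ld'
`t = t.upper()` → t = 'ELDER'
`ans = msg + t[-1]` → ans = 'ldR'
So t = 'ELDER'

Answer: 'ELDER'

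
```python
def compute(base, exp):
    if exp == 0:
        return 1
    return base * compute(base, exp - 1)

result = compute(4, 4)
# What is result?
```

compute(4, 4) = 4 * 4 * 4 * 4 = 256

Answer: 256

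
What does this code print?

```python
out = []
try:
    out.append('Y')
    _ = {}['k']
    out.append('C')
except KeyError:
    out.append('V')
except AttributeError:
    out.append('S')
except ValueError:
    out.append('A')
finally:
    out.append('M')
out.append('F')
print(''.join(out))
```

Execution trace: 'Y' (try body) → 'V' (except KeyError) → 'M' (finally) → 'F' (after the try/except). Output: YVMF

Answer: YVMF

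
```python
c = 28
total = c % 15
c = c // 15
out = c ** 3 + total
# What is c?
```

Trace:
`c = 28` → c = 28
`total = c % 15` → total = 13
`c = c // 15` → c = 1
`out = c ** 3 + total` → out = 14
So c = 1

Answer: 1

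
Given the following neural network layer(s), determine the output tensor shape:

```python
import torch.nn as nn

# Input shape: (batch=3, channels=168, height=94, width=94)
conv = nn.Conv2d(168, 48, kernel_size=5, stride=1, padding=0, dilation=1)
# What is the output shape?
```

Input: (3, 168, 94, 94) -> Output: (3, 48, 90, 90)

Answer: (3, 48, 90, 90)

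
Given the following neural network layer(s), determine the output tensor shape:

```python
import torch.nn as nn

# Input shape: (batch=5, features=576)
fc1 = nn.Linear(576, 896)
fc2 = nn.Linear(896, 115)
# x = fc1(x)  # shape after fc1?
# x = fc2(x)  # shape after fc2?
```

Input: (5, 576) -> after fc1: (5, 896) -> Output: (5, 115)

Answer: (5, 115)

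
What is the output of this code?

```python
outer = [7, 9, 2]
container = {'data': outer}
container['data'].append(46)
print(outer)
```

Key concept: dict holds reference to list.
Step by step:
`outer = [7, 9, 2]` → outer = [7, 9, 2]
`container = {'data': outer}` → container = {'data': [7, 9, 2]}
`container['data'].append(46)` → outer = [7, 9, 2, 46]; container = {'data': [7, 9, 2, 46]}
`print(outer)` → prints [7, 9, 2, 46]

Answer: [7, 9, 2, 46]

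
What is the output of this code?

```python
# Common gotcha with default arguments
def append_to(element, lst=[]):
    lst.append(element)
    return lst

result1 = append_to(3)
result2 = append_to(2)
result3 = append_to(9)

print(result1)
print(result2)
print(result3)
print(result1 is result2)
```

Key concept: mutable default argument gotcha.
Step by step:
`result1 = append_to(3)` → result1 = [3]
`result2 = append_to(2)` → result1 = [3, 2] (same object as result2); result2 = [3, 2] (same object as result1)
`result3 = append_to(9)` → result1 = [3, 2, 9] (same object as result2, result3); result2 = [3, 2, 9] (same object as result1, result3); result3 = [3, 2, 9] (same object as result1, result2)
`print(result1)` → prints [3, 2, 9]
`print(result2)` → prints [3, 2, 9]
`print(result3)` → prints [3, 2, 9]
`print(result1 is result2)` → prints True

Answer:
[3, 2, 9]
[3, 2, 9]
[3, 2, 9]
True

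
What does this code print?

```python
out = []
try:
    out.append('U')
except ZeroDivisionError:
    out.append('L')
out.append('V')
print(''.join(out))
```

Execution trace: 'U' (try body, no exception) → 'V' (after the try/except). Output: UV

Answer: UV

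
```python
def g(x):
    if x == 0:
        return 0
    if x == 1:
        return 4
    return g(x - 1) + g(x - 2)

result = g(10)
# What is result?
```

Build up from base cases: g(0)=0, g(1)=4, g(2)=4, g(3)=8, g(4)=12, g(5)=20, g(6)=32, ..., g(10)=220

Answer: 220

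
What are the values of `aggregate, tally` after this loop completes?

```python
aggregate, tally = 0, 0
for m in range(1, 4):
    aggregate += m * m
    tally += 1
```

Sum of squares and count
`aggregate, tally` takes the values: (0, 0) → (1, 0) → (1, 1) → (5, 1) → (5, 2) → (14, 2) → (14, 3)

Answer: 14, 3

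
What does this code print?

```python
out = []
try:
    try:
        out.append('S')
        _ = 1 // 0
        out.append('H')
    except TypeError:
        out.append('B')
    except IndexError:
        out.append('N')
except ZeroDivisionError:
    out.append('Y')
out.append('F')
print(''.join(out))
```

Execution trace: 'S' (try body) → 'Y' (outer except ZeroDivisionError) → 'F' (after the try/except). Output: SYF

Answer: SYF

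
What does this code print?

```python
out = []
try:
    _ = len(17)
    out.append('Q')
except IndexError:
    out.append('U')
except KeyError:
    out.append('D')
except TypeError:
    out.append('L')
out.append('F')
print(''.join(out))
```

Execution trace: 'L' (except TypeError) → 'F' (after the try/except). Output: LF

Answer: LF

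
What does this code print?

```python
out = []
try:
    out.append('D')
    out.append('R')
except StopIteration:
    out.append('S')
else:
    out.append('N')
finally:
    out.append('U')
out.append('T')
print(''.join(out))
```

Execution trace: 'D' (try body) → 'R' (try body, no exception) → 'N' (else) → 'U' (finally) → 'T' (after the try/except). Output: DRNUT

Answer: DRNUT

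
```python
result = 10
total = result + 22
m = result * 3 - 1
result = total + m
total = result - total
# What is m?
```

Trace:
`result = 10` → result = 10
`total = result + 22` → total = 32
`m = result * 3 - 1` → m = 29
`result = total + m` → result = 61
`total = result - total` → total = 29
So m = 29

Answer: 29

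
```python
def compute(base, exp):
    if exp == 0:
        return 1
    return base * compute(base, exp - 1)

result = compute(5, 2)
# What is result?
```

compute(5, 2) = 5 * 5 = 25

Answer: 25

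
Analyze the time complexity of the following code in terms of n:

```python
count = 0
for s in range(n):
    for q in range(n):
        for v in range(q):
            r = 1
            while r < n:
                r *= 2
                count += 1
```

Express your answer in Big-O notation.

Each loop level contributes: n × n × n × log n. Multiplying the contributions gives O(n^3 log n).

Answer: O(n^3 log n)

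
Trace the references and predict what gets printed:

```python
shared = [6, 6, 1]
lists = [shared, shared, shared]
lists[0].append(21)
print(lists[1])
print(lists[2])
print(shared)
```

Key concept: list of same reference.
Step by step:
`shared = [6, 6, 1]` → shared = [6, 6, 1]
`lists = [shared, shared, shared]` → lists = [[6, 6, 1], [6, 6, 1], [6, 6, 1]]
`lists[0].append(21)` → shared = [6, 6, 1, 21]; lists = [[6, 6, 1, 21], [6, 6, 1, 21], [6, 6, 1, 21]]
`print(lists[1])` → prints [6, 6, 1, 21]
`print(lists[2])` → prints [6, 6, 1, 21]
`print(shared)` → prints [6, 6, 1, 21]

Answer:
[6, 6, 1, 21]
[6, 6, 1, 21]
[6, 6, 1, 21]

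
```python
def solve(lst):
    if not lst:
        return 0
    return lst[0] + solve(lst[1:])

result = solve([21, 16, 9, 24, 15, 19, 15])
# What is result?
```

21 + 16 + 9 + 24 + 15 + 19 + 15 + 0 = 119

Answer: 119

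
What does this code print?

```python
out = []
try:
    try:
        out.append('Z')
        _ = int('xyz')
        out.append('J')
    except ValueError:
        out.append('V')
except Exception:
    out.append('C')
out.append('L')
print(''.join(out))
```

Execution trace: 'Z' (inner try body) → 'V' (inner except ValueError) → 'L' (after the try/except). Output: ZVL

Answer: ZVL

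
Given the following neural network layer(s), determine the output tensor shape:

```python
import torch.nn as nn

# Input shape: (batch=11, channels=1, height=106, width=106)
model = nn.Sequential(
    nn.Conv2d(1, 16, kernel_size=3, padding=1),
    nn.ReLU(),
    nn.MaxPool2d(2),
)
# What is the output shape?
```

Input: (11, 1, 106, 106) -> after Conv2d: (11, 16, 106, 106) -> after ReLU: (11, 16, 106, 106) -> Output: (11, 16, 53, 53)

Answer: (11, 16, 53, 53)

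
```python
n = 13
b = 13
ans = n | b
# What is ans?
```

Trace:
`n = 13` → n = 13
`b = 13` → b = 13
`ans = n | b` → ans = 13
So ans = 13

Answer: 13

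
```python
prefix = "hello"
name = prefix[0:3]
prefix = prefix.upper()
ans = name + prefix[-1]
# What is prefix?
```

Trace:
`prefix = "hello"` → prefix = 'hello'
`name = prefix[0:3]` → name = 'hel'
`prefix = prefix.upper()` → prefix = 'HELLO'
`ans = name + prefix[-1]` → ans = 'helO'
So prefix = 'HELLO'

Answer: 'HELLO'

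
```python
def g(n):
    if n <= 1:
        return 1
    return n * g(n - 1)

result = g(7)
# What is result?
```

g(7) = 7 * 6 * 5 * 4 * 3 * 2 * 1 = 5040

Answer: 5040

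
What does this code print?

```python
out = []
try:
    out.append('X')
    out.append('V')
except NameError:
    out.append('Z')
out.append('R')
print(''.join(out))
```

Execution trace: 'X' (try body) → 'V' (try body, no exception) → 'R' (after the try/except). Output: XVR

Answer: XVR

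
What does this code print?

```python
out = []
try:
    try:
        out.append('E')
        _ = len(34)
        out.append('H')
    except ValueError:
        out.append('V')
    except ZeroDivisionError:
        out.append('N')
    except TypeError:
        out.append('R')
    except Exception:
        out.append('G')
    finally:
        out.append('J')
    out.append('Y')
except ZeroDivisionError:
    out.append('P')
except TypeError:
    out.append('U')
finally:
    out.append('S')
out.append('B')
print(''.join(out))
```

Execution trace: 'E' (inner try body) → 'R' (inner except TypeError) → 'J' (inner finally) → 'Y' (try body, no exception) → 'S' (finally) → 'B' (after the try/except). Output: ERJYSB

Answer: ERJYSB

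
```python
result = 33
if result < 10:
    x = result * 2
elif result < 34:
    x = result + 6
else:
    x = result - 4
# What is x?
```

Trace:
`result = 33` → result = 33
`if result < 10: ...` → result < 10 is False, result < 34 is True → x = 39
So x = 39

Answer: 39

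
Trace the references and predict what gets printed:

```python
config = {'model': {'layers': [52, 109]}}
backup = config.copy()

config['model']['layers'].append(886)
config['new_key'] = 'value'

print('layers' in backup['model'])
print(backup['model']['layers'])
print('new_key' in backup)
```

Key concept: shallow copy gotcha with nested dict.
Step by step:
`config = {'model': {'layers': [52, 109]}}` → config = {'model': {'layers': [52, 109]}}
`backup = config.copy()` → backup = {'model': {'layers': [52, 109]}}
`config['model']['layers'].append(886)` → config = {'model': {'layers': [52, 109, 886]}}; backup = {'model': {'layers': [52, 109, 886]}}
`config['new_key'] = 'value'` → config = {'model': {'layers': [52, 109, 886]}, 'new_key': 'value'}
`print('layers' in backup['model'])` → prints True
`print(backup['model']['layers'])` → prints [52, 109, 886]
`print('new_key' in backup)` → prints False

Answer:
True
[52, 109, 886]
False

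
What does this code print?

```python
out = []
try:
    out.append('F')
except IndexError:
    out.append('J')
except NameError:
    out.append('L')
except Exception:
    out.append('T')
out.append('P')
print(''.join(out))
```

Execution trace: 'F' (try body, no exception) → 'P' (after the try/except). Output: FP

Answer: FP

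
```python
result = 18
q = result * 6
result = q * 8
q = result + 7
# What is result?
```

Trace:
`result = 18` → result = 18
`q = result * 6` → q = 108
`result = q * 8` → result = 864
`q = result + 7` → q = 871
So result = 864

Answer: 864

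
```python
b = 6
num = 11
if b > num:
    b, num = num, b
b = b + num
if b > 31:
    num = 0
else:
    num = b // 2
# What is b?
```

Trace:
`b = 6` → b = 6
`num = 11` → num = 11
`if b > num: ...` → b > num is False → no variable changes
`b = b + num` → b = 17
`if b > 31: ...` → b > 31 is False, take else branch → num = 8
So b = 17

Answer: 17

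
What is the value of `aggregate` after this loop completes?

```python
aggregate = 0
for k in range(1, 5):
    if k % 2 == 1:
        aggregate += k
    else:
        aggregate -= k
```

Add odd, subtract even
`aggregate` takes the values: 0 → 1 → -1 → 2 → -2

Answer: -2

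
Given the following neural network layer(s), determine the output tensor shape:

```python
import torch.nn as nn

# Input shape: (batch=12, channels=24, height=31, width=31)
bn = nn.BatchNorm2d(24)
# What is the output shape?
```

Input: (12, 24, 31, 31) -> Output: (12, 24, 31, 31)

Answer: (12, 24, 31, 31)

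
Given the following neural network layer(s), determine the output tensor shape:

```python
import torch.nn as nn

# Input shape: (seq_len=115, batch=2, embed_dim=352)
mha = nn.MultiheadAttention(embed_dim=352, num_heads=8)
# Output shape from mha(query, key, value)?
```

Input: (115, 2, 352) -> Output: (115, 2, 352)

Answer: (115, 2, 352)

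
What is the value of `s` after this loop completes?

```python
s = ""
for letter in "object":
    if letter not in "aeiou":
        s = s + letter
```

Remove vowels from 'object'
`s` takes the values: "" → "b" → "bj" → "bjc" → "bjct"

Answer: "bjct"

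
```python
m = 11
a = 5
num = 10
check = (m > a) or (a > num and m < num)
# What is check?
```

Trace:
`m = 11` → m = 11
`a = 5` → a = 5
`num = 10` → num = 10
`check = (m > a) or (a > num and m < num)` → check = True
So check = True

Answer: True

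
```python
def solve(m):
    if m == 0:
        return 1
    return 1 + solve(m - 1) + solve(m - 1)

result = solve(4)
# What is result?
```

solve(m) = 1 + 2·solve(m-1), solve(0)=1. Closed form: (1+1)·2^4 - 1 = 31.

Answer: 31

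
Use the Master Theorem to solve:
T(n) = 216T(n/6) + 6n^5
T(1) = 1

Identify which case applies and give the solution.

a=216, b=6, f(n)=6n^5. log_6(216) = 3. Since c=5 > 3 and the regularity condition holds (216(n/6)^5 = (216/6^5)n^5 with 216/6^5 < 1), Case 3 applies: T(n) = Θ(f(n)) = O(n^5).

Answer: O(n^5) - Case 3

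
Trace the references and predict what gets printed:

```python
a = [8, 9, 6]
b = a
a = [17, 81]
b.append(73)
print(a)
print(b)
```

Key concept: rebinding vs mutation: a is rebound to a new list, b still points at the original.
Step by step:
`a = [8, 9, 6]` → a = [8, 9, 6]
`b = a` → b = [8, 9, 6] (same object as a)
`a = [17, 81]` → a = [17, 81]
`b.append(73)` → b = [8, 9, 6, 73]
`print(a)` → prints [17, 81]
`print(b)` → prints [8, 9, 6, 73]

Answer:
[17, 81]
[8, 9, 6, 73]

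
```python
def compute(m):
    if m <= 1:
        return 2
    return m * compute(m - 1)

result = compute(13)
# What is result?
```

compute(13) = 13 * 12 * 11 * 10 * 9 * 8 * 7 * 6 * 5 * 4 * 3 * 2 * 2 = 12454041600

Answer: 12454041600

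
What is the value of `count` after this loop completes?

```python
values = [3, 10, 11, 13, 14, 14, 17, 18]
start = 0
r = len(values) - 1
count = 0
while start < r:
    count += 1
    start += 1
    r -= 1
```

Iterations until pointers meet (list length 8)
`count` takes the values: 0 → 1 → 2 → 3 → 4

Answer: 4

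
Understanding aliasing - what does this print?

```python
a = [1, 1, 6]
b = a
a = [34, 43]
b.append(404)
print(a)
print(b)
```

Key concept: rebinding vs mutation: a is rebound to a new list, b still points at the original.
Step by step:
`a = [1, 1, 6]` → a = [1, 1, 6]
`b = a` → b = [1, 1, 6] (same object as a)
`a = [34, 43]` → a = [34, 43]
`b.append(404)` → b = [1, 1, 6, 404]
`print(a)` → prints [34, 43]
`print(b)` → prints [1, 1, 6, 404]

Answer:
[34, 43]
[1, 1, 6, 404]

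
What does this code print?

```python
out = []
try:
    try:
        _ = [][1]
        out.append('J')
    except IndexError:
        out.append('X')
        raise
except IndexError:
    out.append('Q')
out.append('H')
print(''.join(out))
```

Execution trace: 'X' (except IndexError) → 'Q' (outer except IndexError) → 'H' (after the try/except). Output: XQH

Answer: XQH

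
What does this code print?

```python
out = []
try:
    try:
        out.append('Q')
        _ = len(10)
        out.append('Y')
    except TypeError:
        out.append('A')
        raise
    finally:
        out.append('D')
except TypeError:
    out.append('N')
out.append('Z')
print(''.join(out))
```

Execution trace: 'Q' (inner try body) → 'A' (inner except TypeError) → 'D' (inner finally) → 'N' (outer except TypeError) → 'Z' (after the try/except). Output: QADNZ

Answer: QADNZ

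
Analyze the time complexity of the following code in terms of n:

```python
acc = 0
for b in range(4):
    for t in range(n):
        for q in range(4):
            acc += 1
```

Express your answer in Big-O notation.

Each loop level contributes: 1 × n × 1. Multiplying the contributions gives O(n).

Answer: O(n)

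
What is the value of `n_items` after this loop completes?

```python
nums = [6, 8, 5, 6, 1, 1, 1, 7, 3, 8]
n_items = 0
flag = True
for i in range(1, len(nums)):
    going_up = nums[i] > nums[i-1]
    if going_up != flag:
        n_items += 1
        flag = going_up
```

Count direction changes in [6, 8, 5, 6, 1, 1, 1, 7, 3, 8]
`n_items` takes the values: 0 → 1 → 2 → 3 → 4 → 5 → 6

Answer: 6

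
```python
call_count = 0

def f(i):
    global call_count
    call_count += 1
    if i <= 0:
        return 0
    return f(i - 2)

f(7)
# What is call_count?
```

Linear recursion stepping by 2: 5 calls from i=7 down to ≤0.

Answer: 5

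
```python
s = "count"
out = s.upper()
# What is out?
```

Trace:
`s = "count"` → s = 'count'
`out = s.upper()` → out = 'COUNT'
So out = 'COUNT'

Answer: 'COUNT'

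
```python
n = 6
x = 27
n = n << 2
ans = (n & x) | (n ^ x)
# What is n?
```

Trace:
`n = 6` → n = 6
`x = 27` → x = 27
`n = n << 2` → n = 24
`ans = (n & x) | (n ^ x)` → ans = 27
So n = 24

Answer: 24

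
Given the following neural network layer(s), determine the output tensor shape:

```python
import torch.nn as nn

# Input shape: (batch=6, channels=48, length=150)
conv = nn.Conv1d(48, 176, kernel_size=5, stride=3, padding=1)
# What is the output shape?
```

Input: (6, 48, 150) -> Output: (6, 176, 50)

Answer: (6, 176, 50)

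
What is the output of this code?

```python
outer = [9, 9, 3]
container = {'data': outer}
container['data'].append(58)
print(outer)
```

Key concept: dict holds reference to list.
Step by step:
`outer = [9, 9, 3]` → outer = [9, 9, 3]
`container = {'data': outer}` → container = {'data': [9, 9, 3]}
`container['data'].append(58)` → outer = [9, 9, 3, 58]; container = {'data': [9, 9, 3, 58]}
`print(outer)` → prints [9, 9, 3, 58]

Answer: [9, 9, 3, 58]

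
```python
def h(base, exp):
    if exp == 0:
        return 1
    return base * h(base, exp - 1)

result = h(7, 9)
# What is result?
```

h(7, 9) = 7 * 7 * 7 * 7 * 7 * 7 * 7 * 7 * 7 = 40353607

Answer: 40353607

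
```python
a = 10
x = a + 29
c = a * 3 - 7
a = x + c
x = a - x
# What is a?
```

Trace:
`a = 10` → a = 10
`x = a + 29` → x = 39
`c = a * 3 - 7` → c = 23
`a = x + c` → a = 62
`x = a - x` → x = 23
So a = 62

Answer: 62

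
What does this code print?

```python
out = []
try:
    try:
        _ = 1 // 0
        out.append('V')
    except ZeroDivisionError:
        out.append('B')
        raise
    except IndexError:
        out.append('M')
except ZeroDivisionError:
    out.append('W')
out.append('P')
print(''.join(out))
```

Execution trace: 'B' (except ZeroDivisionError) → 'W' (outer except ZeroDivisionError) → 'P' (after the try/except). Output: BWP

Answer: BWP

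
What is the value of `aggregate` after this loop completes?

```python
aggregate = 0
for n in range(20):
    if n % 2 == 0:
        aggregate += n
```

Sum of even numbers 0 to 19
`aggregate` takes the values: 0 → 2 → 6 → 12 → 20 → 30 → 42 → 56 → 72 → 90

Answer: 90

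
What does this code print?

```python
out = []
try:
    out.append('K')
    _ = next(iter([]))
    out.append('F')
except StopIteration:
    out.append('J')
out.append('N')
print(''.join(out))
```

Execution trace: 'K' (try body) → 'J' (except StopIteration) → 'N' (after the try/except). Output: KJN

Answer: KJN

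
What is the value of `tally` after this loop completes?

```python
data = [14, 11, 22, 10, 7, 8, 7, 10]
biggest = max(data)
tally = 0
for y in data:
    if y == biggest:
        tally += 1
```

Count of max value 22 in [14, 11, 22, 10, 7, 8, 7, 10]
`tally` takes the values: 0 → 1

Answer: 1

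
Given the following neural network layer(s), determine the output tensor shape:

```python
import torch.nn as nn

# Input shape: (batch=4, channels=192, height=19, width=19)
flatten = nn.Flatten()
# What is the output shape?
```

Input: (4, 192, 19, 19) -> Output: (4, 69312)

Answer: (4, 69312)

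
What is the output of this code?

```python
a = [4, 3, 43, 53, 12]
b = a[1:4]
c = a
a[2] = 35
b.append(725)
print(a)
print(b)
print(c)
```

Key concept: slice vs alias.
Step by step:
`a = [4, 3, 43, 53, 12]` → a = [4, 3, 43, 53, 12]
`b = a[1:4]` → b = [3, 43, 53]
`c = a` → c = [4, 3, 43, 53, 12] (same object as a)
`a[2] = 35` → a = [4, 3, 35, 53, 12] (same object as c); c = [4, 3, 35, 53, 12] (same object as a)
`b.append(725)` → b = [3, 43, 53, 725]
`print(a)` → prints [4, 3, 35, 53, 12]
`print(b)` → prints [3, 43, 53, 725]
`print(c)` → prints [4, 3, 35, 53, 12]

Answer:
[4, 3, 35, 53, 12]
[3, 43, 53, 725]
[4, 3, 35, 53, 12]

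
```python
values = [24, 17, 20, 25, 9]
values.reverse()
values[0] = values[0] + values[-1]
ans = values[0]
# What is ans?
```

Trace:
`values = [24, 17, 20, 25, 9]` → values = [24, 17, 20, 25, 9]
`values.reverse()` → values = [9, 25, 20, 17, 24]
`values[0] = values[0] + values[-1]` → values = [33, 25, 20, 17, 24]
`ans = values[0]` → ans = 33
So ans = 33

Answer: 33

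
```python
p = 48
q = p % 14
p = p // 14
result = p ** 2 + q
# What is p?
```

Trace:
`p = 48` → p = 48
`q = p % 14` → q = 6
`p = p // 14` → p = 3
`result = p ** 2 + q` → result = 15
So p = 3

Answer: 3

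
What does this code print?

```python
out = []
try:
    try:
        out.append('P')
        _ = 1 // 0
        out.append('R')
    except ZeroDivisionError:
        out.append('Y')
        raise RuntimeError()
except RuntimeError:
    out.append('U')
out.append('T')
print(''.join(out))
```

Execution trace: 'P' (inner try body) → 'Y' (inner except ZeroDivisionError) → 'U' (outer except RuntimeError) → 'T' (after the try/except). Output: PYUT

Answer: PYUT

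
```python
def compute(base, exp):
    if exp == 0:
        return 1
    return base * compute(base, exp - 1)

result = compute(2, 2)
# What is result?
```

compute(2, 2) = 2 * 2 = 4

Answer: 4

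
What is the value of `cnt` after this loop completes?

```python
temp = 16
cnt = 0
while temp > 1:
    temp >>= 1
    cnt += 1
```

Count right shifts until 1
`cnt` takes the values: 0 → 1 → 2 → 3 → 4

Answer: 4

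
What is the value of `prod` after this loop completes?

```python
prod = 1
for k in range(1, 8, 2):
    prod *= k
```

Product of 1, 3, 5, ... up to 7
`prod` takes the values: 1 → 3 → 15 → 105

Answer: 105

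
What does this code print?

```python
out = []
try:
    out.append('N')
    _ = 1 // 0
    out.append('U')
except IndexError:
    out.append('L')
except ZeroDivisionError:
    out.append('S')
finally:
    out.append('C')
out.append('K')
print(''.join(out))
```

Execution trace: 'N' (try body) → 'S' (except ZeroDivisionError) → 'C' (finally) → 'K' (after the try/except). Output: NSCK

Answer: NSCK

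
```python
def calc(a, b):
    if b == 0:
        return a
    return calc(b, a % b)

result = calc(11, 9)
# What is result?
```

calc(11, 9) -> calc(9, 2) -> calc(2, 1) -> calc(1, 0) -> 1

Answer: 1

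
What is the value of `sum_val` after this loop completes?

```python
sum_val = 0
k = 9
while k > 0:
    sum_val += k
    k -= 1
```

Sum 9 down to 1
`sum_val` takes the values: 0 → 9 → 17 → 24 → 30 → 35 → 39 → 42 → 44 → 45

Answer: 45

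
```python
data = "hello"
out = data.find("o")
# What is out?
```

Trace:
`data = "hello"` → data = 'hello'
`out = data.find("o")` → out = 4
So out = 4

Answer: 4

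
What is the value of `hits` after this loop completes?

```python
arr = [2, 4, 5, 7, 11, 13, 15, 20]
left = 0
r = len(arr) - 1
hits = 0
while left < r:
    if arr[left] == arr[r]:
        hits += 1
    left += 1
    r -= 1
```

Count matching pairs from ends
`hits` takes the values: 0

Answer: 0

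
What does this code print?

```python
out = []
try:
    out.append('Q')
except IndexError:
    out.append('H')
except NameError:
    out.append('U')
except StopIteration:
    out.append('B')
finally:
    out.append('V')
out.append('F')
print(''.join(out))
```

Execution trace: 'Q' (try body, no exception) → 'V' (finally) → 'F' (after the try/except). Output: QVF

Answer: QVF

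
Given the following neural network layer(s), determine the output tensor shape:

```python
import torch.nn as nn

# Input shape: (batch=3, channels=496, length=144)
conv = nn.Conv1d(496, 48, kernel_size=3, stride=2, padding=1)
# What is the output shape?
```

Input: (3, 496, 144) -> Output: (3, 48, 72)

Answer: (3, 48, 72)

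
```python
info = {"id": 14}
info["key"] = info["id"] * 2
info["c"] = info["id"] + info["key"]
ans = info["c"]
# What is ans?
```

Trace:
`info = {"id": 14}` → info = {'id': 14}
`info["key"] = info["id"] * 2` → info = {'id': 14, 'key': 28}
`info["c"] = info["id"] + info["key"]` → info = {'id': 14, 'key': 28, 'c': 42}
`ans = info["c"]` → ans = 42
So ans = 42

Answer: 42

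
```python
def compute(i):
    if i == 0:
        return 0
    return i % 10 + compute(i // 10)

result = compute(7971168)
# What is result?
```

Sum of digits of 7971168: 8 + 6 + 1 + 1 + 7 + 9 + 7 = 39

Answer: 39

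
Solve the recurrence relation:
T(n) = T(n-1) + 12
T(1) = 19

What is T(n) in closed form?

Unrolling: T(n) = T(1) + 12·(n-1) = 19 + 12(n-1) = 12n + 7.

Answer: T(n) = 12n + 7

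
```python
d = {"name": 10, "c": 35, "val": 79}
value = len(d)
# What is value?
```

Trace:
`d = {"name": 10, "c": 35, "val": 79}` → d = {'name': 10, 'c': 35, 'val': 79}
`value = len(d)` → value = 3
So value = 3

Answer: 3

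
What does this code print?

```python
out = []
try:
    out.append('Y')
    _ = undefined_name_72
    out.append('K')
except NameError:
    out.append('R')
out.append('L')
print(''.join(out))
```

Execution trace: 'Y' (try body) → 'R' (except NameError) → 'L' (after the try/except). Output: YRL

Answer: YRL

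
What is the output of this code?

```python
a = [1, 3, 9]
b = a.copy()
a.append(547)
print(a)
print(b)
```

Key concept: list.copy() creates independent copy.
Step by step:
`a = [1, 3, 9]` → a = [1, 3, 9]
`b = a.copy()` → b = [1, 3, 9]
`a.append(547)` → a = [1, 3, 9, 547]
`print(a)` → prints [1, 3, 9, 547]
`print(b)` → prints [1, 3, 9]

Answer:
[1, 3, 9, 547]
[1, 3, 9]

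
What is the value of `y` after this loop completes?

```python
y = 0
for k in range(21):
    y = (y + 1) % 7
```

Increment mod 7, 21 times = 0
`y` takes the values: 0 → 1 → 2 → 3 → 4 → 5 → 6 → 0 → 1 → 2 → 3 → 4 → 5 → 6 → 0 → 1 → 2 → 3 → 4 → 5 → 6 → 0

Answer: 0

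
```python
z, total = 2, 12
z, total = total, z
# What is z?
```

Trace:
`z, total = 2, 12` → z = 2; total = 12
`z, total = total, z` → z = 12; total = 2
So z = 12

Answer: 12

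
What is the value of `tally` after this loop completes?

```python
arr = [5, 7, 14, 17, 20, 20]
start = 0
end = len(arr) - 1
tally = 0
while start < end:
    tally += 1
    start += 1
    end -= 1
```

Iterations until pointers meet (list length 6)
`tally` takes the values: 0 → 1 → 2 → 3

Answer: 3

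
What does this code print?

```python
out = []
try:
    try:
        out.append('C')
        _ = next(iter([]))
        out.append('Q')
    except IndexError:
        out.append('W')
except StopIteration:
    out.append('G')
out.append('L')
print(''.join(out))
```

Execution trace: 'C' (try body) → 'G' (outer except StopIteration) → 'L' (after the try/except). Output: CGL

Answer: CGL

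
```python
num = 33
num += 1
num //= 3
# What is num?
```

Trace:
`num = 33` → num = 33
`num += 1` → num = 34
`num //= 3` → num = 11
So num = 11

Answer: 11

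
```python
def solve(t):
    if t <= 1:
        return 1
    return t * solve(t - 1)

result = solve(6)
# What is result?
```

solve(6) = 6 * 5 * 4 * 3 * 2 * 1 = 720

Answer: 720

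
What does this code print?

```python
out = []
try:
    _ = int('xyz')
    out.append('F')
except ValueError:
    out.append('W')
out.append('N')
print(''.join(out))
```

Execution trace: 'W' (except ValueError) → 'N' (after the try/except). Output: WN

Answer: WN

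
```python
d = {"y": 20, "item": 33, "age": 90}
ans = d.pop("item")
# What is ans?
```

Trace:
`d = {"y": 20, "item": 33, "age": 90}` → d = {'y': 20, 'item': 33, 'age': 90}
`ans = d.pop("item")` → d = {'y': 20, 'age': 90}; ans = 33
So ans = 33

Answer: 33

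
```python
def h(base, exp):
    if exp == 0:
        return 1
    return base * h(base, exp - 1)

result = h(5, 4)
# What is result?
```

h(5, 4) = 5 * 5 * 5 * 5 = 625

Answer: 625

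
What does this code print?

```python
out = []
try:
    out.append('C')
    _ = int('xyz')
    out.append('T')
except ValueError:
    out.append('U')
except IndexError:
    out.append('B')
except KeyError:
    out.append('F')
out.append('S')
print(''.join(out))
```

Execution trace: 'C' (try body) → 'U' (except ValueError) → 'S' (after the try/except). Output: CUS

Answer: CUS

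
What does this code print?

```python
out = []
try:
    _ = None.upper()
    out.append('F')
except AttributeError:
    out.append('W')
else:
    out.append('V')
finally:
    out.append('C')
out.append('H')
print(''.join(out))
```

Execution trace: 'W' (except AttributeError) → 'C' (finally) → 'H' (after the try/except). Output: WCH

Answer: WCH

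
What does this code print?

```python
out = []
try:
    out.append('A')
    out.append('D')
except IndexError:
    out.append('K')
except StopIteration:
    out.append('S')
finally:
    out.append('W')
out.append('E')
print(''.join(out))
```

Execution trace: 'A' (try body) → 'D' (try body, no exception) → 'W' (finally) → 'E' (after the try/except). Output: ADWE

Answer: ADWE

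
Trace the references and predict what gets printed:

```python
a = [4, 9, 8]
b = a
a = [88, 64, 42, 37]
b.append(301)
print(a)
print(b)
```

Key concept: rebinding vs mutation: a is rebound to a new list, b still points at the original.
Step by step:
`a = [4, 9, 8]` → a = [4, 9, 8]
`b = a` → b = [4, 9, 8] (same object as a)
`a = [88, 64, 42, 37]` → a = [88, 64, 42, 37]
`b.append(301)` → b = [4, 9, 8, 301]
`print(a)` → prints [88, 64, 42, 37]
`print(b)` → prints [4, 9, 8, 301]

Answer:
[88, 64, 42, 37]
[4, 9, 8, 301]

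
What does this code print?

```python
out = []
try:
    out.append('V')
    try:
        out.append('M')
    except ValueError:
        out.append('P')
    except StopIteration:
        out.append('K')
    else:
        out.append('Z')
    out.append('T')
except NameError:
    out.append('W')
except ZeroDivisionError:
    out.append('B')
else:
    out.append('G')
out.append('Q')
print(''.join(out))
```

Execution trace: 'V' (try body) → 'M' (inner try body, no exception) → 'Z' (inner else) → 'T' (try body, no exception) → 'G' (else) → 'Q' (after the try/except). Output: VMZTGQ

Answer: VMZTGQ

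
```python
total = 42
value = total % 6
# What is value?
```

Trace:
`total = 42` → total = 42
`value = total % 6` → value = 0
So value = 0

Answer: 0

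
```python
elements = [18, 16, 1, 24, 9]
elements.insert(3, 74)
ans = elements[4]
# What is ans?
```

Trace:
`elements = [18, 16, 1, 24, 9]` → elements = [18, 16, 1, 24, 9]
`elements.insert(3, 74)` → elements = [18, 16, 1, 74, 24, 9]
`ans = elements[4]` → ans = 24
So ans = 24

Answer: 24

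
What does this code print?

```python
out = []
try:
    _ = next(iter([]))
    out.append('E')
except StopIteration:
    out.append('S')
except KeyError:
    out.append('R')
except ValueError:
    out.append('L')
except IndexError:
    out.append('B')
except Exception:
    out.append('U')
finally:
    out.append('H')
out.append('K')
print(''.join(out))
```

Execution trace: 'S' (except StopIteration) → 'H' (finally) → 'K' (after the try/except). Output: SHK

Answer: SHK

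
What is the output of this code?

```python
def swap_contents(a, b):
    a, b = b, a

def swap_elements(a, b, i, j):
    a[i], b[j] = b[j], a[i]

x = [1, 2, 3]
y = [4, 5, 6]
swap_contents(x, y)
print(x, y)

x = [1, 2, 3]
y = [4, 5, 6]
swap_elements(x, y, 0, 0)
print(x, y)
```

Key concept: parameter rebinding vs mutation.
Step by step:
`x = [1, 2, 3]` → x = [1, 2, 3]
`y = [4, 5, 6]` → y = [4, 5, 6]
`swap_contents(x, y)` → no visible change to tracked variables
`print(x, y)` → prints [1, 2, 3] [4, 5, 6]
`x = [1, 2, 3]` → x = [1, 2, 3]
`y = [4, 5, 6]` → y = [4, 5, 6]
`swap_elements(x, y, 0, 0)` → x = [4, 2, 3]; y = [1, 5, 6]
`print(x, y)` → prints [4, 2, 3] [1, 5, 6]

Answer:
[1, 2, 3] [4, 5, 6]
[4, 2, 3] [1, 5, 6]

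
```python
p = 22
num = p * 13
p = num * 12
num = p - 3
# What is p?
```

Trace:
`p = 22` → p = 22
`num = p * 13` → num = 286
`p = num * 12` → p = 3432
`num = p - 3` → num = 3429
So p = 3432

Answer: 3432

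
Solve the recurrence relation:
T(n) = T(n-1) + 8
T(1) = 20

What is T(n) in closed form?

Unrolling: T(n) = T(1) + 8·(n-1) = 20 + 8(n-1) = 8n + 12.

Answer: T(n) = 8n + 12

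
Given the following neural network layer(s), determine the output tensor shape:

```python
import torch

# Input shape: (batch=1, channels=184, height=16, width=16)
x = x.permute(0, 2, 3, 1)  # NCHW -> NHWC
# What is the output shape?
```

Input: (1, 184, 16, 16) -> Output: (1, 16, 16, 184)

Answer: (1, 16, 16, 184)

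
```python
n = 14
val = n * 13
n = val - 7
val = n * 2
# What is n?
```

Trace:
`n = 14` → n = 14
`val = n * 13` → val = 182
`n = val - 7` → n = 175
`val = n * 2` → val = 350
So n = 175

Answer: 175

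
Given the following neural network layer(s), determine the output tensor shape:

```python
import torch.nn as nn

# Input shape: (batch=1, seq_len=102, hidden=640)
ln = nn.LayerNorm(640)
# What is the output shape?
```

Input: (1, 102, 640) -> Output: (1, 102, 640)

Answer: (1, 102, 640)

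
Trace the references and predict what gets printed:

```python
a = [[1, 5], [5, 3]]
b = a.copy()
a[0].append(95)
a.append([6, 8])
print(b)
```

Key concept: shallow copy with nested lists.
Step by step:
`a = [[1, 5], [5, 3]]` → a = [[1, 5], [5, 3]]
`b = a.copy()` → b = [[1, 5], [5, 3]]
`a[0].append(95)` → a = [[1, 5, 95], [5, 3]]; b = [[1, 5, 95], [5, 3]]
`a.append([6, 8])` → a = [[1, 5, 95], [5, 3], [6, 8]]
`print(b)` → prints [[1, 5, 95], [5, 3]]

Answer: [[1, 5, 95], [5, 3]]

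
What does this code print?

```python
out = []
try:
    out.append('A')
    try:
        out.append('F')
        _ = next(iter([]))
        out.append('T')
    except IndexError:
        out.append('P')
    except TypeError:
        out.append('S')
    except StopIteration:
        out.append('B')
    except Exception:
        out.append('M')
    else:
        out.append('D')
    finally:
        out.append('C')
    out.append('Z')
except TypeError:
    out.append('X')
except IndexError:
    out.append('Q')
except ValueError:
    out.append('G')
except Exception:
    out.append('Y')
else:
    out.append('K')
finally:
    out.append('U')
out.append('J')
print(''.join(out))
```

Execution trace: 'A' (try body) → 'F' (inner try body) → 'B' (inner except StopIteration) → 'C' (inner finally) → 'Z' (try body, no exception) → 'K' (else) → 'U' (finally) → 'J' (after the try/except). Output: AFBCZKUJ

Answer: AFBCZKUJ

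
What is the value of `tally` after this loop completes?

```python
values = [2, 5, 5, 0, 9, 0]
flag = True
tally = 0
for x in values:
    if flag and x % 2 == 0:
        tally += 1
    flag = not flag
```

Count even values at even positions
`tally` takes the values: 0 → 1

Answer: 1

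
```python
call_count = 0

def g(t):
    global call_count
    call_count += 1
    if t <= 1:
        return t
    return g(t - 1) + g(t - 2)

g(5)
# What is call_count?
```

Calls(t) = 1 + Calls(t-1) + Calls(t-2); Calls(0)=Calls(1)=1. For t=5 this gives 15.

Answer: 15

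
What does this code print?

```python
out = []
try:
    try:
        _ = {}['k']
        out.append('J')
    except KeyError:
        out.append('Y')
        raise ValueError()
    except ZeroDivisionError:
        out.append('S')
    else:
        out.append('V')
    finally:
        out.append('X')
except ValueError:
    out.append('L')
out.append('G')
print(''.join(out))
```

Execution trace: 'Y' (inner except KeyError) → 'X' (inner finally) → 'L' (outer except ValueError) → 'G' (after the try/except). Output: YXLG

Answer: YXLG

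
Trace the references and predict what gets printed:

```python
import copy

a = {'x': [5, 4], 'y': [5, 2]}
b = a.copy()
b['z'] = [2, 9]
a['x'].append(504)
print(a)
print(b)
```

Key concept: shallow copy of dict with mutable values.
Step by step:
`a = {'x': [5, 4], 'y': [5, 2]}` → a = {'x': [5, 4], 'y': [5, 2]}
`b = a.copy()` → b = {'x': [5, 4], 'y': [5, 2]}
`b['z'] = [2, 9]` → b = {'x': [5, 4], 'y': [5, 2], 'z': [2, 9]}
`a['x'].append(504)` → a = {'x': [5, 4, 504], 'y': [5, 2]}; b = {'x': [5, 4, 504], 'y': [5, 2], 'z': [2, 9]}
`print(a)` → prints {'x': [5, 4, 504], 'y': [5, 2]}
`print(b)` → prints {'x': [5, 4, 504], 'y': [5, 2], 'z': [2, 9]}

Answer:
{'x': [5, 4, 504], 'y': [5, 2]}
{'x': [5, 4, 504], 'y': [5, 2], 'z': [2, 9]}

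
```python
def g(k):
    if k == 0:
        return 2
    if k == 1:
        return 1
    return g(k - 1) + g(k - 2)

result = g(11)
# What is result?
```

Build up from base cases: g(0)=2, g(1)=1, g(2)=3, g(3)=4, g(4)=7, g(5)=11, g(6)=18, ..., g(11)=199

Answer: 199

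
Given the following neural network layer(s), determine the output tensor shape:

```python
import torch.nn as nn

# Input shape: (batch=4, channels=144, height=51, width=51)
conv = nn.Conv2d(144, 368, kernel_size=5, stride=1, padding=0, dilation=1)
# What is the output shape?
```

Input: (4, 144, 51, 51) -> Output: (4, 368, 47, 47)

Answer: (4, 368, 47, 47)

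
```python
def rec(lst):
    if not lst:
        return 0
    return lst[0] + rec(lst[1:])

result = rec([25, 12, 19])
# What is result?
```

25 + 12 + 19 + 0 = 56

Answer: 56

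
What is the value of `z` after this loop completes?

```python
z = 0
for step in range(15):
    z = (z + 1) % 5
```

Increment mod 5, 15 times = 0
`z` takes the values: 0 → 1 → 2 → 3 → 4 → 0 → 1 → 2 → 3 → 4 → 0 → 1 → 2 → 3 → 4 → 0

Answer: 0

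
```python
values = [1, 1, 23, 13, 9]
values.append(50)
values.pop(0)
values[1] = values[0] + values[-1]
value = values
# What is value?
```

Trace:
`values = [1, 1, 23, 13, 9]` → values = [1, 1, 23, 13, 9]
`values.append(50)` → values = [1, 1, 23, 13, 9, 50]
`values.pop(0)` → values = [1, 23, 13, 9, 50]
`values[1] = values[0] + values[-1]` → values = [1, 51, 13, 9, 50]
`value = values` → value = [1, 51, 13, 9, 50]
So value = [1, 51, 13, 9, 50]

Answer: [1, 51, 13, 9, 50]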